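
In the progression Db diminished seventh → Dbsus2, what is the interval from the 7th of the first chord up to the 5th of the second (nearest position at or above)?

Db diminished seventh has Cbb as its 7th, and Dbsus2 has Ab as its 5th.
Cbb up to Ab is 10 semitones, a half step wider than a major sixth, so the interval is augmented.

augmented sixth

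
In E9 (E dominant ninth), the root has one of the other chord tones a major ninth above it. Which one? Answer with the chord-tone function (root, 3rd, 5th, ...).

The chord tones of E9 (E dominant ninth) are E–G♯–B–D–F♯.
The root is E. A major ninth above E is F♯.
F♯ is the chord's 9th.

9th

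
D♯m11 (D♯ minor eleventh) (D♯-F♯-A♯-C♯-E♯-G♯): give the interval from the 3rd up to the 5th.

major third

The 3rd is F♯ and the 5th is A♯.
From F♯ to A♯ is 4 semitones, exactly the major third.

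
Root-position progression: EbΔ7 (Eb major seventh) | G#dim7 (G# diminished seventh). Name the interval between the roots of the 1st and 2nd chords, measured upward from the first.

The roots are Eb and G#.
Eb up to G# is 5 semitones, a half step wider than a major third, so the interval is augmented.

augmented third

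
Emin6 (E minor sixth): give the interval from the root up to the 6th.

Spelling the chord: E, G, B, C#.
So we need the interval from E up to C#.
Counting 6 letters and 9 half steps from E gives a major sixth.

major 6th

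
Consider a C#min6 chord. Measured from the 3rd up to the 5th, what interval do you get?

major third

Spelling the chord: C# E G# A#.
That puts E below G#.
From E to G# is 4 semitones, exactly the major third.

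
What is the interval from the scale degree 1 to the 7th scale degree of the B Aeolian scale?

minor seventh

B natural minor: B C♯ D E F♯ G A.
That puts B below A.
B up to A is 10 semitones, a half step narrower than a major seventh, so the interval is minor.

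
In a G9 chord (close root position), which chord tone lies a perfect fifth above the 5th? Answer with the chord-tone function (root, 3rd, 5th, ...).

The chord tones of G9 (G dominant ninth) are G–B–D–F–A.
The 5th is D. A perfect fifth above D is A.
A is the chord's 9th.

9th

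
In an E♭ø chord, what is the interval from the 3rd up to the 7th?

Spelling the chord: E♭–G♭–B𝄫–D♭.
3rd = G♭; 7th = D♭.
From G♭ to D♭ is 7 semitones, exactly the perfect fifth.

perfect fifth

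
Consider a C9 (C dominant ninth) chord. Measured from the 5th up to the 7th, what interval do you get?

Spelling the chord: C–E–G–Bb–D.
5th = G; 7th = Bb.
3 letter names make it a third; at 3 semitones (a half step narrower than major) the quality is minor.

minor 3rd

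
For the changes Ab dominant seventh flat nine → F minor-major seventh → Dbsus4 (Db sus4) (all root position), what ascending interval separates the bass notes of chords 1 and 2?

The roots are Ab and F.
Ab up to F spans 6 letter names and 9 semitones — a major sixth.

major sixth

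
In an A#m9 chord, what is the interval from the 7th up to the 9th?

major third

A#m9 is spelled A# C# E# G# B#.
So we need the interval from G# up to B#.
G# up to B# spans 3 letter names and 4 semitones — a major third.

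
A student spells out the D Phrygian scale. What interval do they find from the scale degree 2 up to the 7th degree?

The scale runs D Eb F G A Bb C.
The scale degree 2 is Eb and the scale degree 7 is C.
Counting 6 letters and 9 half steps from Eb gives a major sixth.

M6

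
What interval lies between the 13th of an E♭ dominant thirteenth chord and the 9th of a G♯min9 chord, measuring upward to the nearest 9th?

augmented sixth

E♭ dominant thirteenth has C as its 13th, and G♯min9 has A♯ as its 9th.
From C to A♯: 10 semitones over a sixth = augmented.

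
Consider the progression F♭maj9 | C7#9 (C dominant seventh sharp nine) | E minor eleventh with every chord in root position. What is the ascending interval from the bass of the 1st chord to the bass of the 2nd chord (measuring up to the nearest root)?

A5

The roots are F♭ and C.
F♭ up to C is 8 semitones, a half step wider than a perfect fifth, so the interval is augmented.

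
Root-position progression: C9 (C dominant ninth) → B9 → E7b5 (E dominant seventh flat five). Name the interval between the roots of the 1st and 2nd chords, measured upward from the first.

major 7th

The roots are C and B.
C up to B spans 7 letter names and 11 semitones — a major seventh.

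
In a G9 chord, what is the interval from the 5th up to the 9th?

Spelling the chord: G, B, D, F, A.
The 5th is D and the 9th is A.
D up to A spans 5 letter names and 7 semitones — a perfect fifth.

perfect 5th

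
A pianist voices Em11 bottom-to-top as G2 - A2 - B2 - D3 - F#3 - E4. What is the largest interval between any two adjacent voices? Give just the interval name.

Adjacent intervals: G2→A2 = major second; A2→B2 = major second; B2→D3 = minor third; D3→F#3 = major third; F#3→E4 = minor seventh.
The largest is F#3 to E4, a minor seventh (10 semitones).

m7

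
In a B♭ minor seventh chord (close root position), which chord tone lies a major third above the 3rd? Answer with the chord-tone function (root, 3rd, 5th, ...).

5th

Spelling the chord: B♭ D♭ F A♭.
The 3rd is D♭. A major third above D♭ is F.
F is the chord's 5th.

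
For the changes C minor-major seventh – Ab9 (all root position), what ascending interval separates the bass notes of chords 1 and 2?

The roots are C and Ab.
6 letter names make it a sixth; at 8 semitones (a half step narrower than major) the quality is minor.

minor sixth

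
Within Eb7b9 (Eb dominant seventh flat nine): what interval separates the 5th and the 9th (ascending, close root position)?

Eb7b9 is spelled Eb G Bb Db Fb.
5th = Bb; 9th = Fb.
Bb up to Fb is 6 semitones, a half step narrower than a perfect fifth, so the interval is diminished.

diminished fifth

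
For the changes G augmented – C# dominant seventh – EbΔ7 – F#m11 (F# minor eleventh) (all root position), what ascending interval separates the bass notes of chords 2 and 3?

The roots are C# and Eb.
From C# to Eb: 2 semitones over a third = diminished.

d3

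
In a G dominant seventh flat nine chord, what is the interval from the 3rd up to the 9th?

diminished seventh

G dominant seventh flat nine: G B D F Ab.
That puts B below Ab.
B up to Ab is 9 semitones, a whole step narrower than a major seventh, so the interval is diminished.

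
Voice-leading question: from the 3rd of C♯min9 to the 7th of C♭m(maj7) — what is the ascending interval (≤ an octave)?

diminished fifth

The 3rd of C♯min9 is E; the 7th of C♭m(maj7) is B♭.
From E to B♭: 6 semitones over a fifth = diminished.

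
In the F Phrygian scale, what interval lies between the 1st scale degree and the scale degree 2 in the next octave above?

minor 9th

F phrygian: F Gb Ab Bb C Db Eb.
That puts F below Gb.
From F to Gb: 13 semitones over a ninth = minor.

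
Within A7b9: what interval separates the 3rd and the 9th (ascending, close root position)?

diminished 7th

A7b9 (A dominant seventh flat nine): A-C♯-E-G-B♭.
3rd = C♯; 9th = B♭.
7 letter names make it a seventh; at 9 semitones (a whole step narrower than major) the quality is diminished.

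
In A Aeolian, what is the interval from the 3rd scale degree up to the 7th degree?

A natural minor: A B C D E F G.
So we need the interval from C up to G.
C up to G spans 5 letter names and 7 semitones — a perfect fifth.

perfect fifth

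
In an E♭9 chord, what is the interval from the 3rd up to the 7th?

Spelling the chord: E♭–G–B♭–D♭–F.
So we need the interval from G up to D♭.
G up to D♭ is 6 semitones, a half step narrower than a perfect fifth, so the interval is diminished.

diminished 5th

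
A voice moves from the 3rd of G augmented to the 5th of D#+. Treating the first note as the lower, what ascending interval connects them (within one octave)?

augmented seventh

G augmented has B as its 3rd, and D#+ has A## as its 5th.
From B to A##: 12 semitones over a seventh = augmented.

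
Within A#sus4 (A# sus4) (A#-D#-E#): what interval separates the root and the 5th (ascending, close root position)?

perfect fifth

So we need the interval from A# up to E#.
Counting 5 letters and 7 half steps from A# gives a perfect fifth.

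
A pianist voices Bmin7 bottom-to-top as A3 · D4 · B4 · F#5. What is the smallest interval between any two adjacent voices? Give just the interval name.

Adjacent intervals: A3→D4 = perfect fourth; D4→B4 = major sixth; B4→F#5 = perfect fifth.
The smallest is A3 to D4, a perfect fourth (5 semitones).

perfect 4th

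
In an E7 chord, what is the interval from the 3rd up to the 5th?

Spelling the chord: E G# B D.
The 3rd is G# and the 5th is B.
From G# to B: 3 semitones over a third = minor.

minor 3rd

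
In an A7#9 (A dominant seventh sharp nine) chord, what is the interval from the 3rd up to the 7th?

A7#9 (A dominant seventh sharp nine) is spelled A-C♯-E-G-B♯.
3rd = C♯; 7th = G.
C♯ up to G is 6 semitones, a half step narrower than a perfect fifth, so the interval is diminished.
This 3–7 tritone is the characteristic tension at the heart of the dominant sound.

d5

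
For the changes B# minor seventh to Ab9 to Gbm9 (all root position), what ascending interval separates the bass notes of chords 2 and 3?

The roots are Ab and Gb.
From Ab to Gb: 10 semitones over a seventh = minor.

minor 7th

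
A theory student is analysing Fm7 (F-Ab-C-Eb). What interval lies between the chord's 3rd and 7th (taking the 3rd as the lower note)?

perfect fifth

That puts Ab below Eb.
Counting 5 letters and 7 half steps from Ab gives a perfect fifth.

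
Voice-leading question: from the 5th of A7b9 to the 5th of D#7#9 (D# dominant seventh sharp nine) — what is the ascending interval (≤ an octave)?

augmented 4th

The 5th of A7b9 is E; the 5th of D#7#9 (D# dominant seventh sharp nine) is A#.
E up to A# is 6 semitones, a half step wider than a perfect fourth, so the interval is augmented.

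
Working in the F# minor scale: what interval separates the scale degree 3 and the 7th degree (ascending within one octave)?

The scale runs F# G# A B C# D E.
The scale degree 3 is A and the degree 7 is E.
From A to E is 7 semitones, exactly the perfect fifth.

perfect fifth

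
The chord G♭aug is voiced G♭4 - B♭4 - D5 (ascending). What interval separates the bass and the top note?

augmented fifth

The outer voices are G♭4 and D5.
5 letter names make it a fifth; at 8 semitones (a half step wider than perfect) the quality is augmented.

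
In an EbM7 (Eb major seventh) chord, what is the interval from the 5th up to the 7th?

major third

EbM7 is spelled Eb-G-Bb-D.
That puts Bb below D.
Counting 3 letters and 4 half steps from Bb gives a major third.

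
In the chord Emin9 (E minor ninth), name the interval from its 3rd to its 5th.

major third

The chord tones of Em9 (E minor ninth) are E–G–B–D–F♯.
That puts G below B.
G up to B spans 3 letter names and 4 semitones — a major third.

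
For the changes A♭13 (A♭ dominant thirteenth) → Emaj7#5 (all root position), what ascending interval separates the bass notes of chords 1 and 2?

The roots are A♭ and E.
A♭ up to E is 8 semitones, a half step wider than a perfect fifth, so the interval is augmented.

A5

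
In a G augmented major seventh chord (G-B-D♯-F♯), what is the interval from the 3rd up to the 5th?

So we need the interval from B up to D♯.
Counting 3 letters and 4 half steps from B gives a major third.

major third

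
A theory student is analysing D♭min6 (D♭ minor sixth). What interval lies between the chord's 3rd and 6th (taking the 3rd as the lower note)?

augmented 4th

D♭m6 (D♭ minor sixth): D♭ F♭ A♭ B♭.
That puts F♭ below B♭.
4 letter names make it a fourth; at 6 semitones (a half step wider than perfect) the quality is augmented.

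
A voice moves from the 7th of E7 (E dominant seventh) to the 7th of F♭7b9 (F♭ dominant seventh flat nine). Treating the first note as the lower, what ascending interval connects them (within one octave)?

diminished 2nd

The 7th of E7 (E dominant seventh) is D; the 7th of F♭7b9 (F♭ dominant seventh flat nine) is E𝄫.
D up to E𝄫 is 0 semitones, a whole step narrower than a major second, so the interval is diminished.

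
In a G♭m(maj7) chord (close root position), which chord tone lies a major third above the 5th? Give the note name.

F

G♭mM7: G♭, B𝄫, D♭, F.
The 5th is D♭. A major third above D♭ is F.
F is the chord's 7th.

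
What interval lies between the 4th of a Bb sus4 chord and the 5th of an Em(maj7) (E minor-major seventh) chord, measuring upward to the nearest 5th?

A5

The 4th of Bb sus4 is Eb; the 5th of Em(maj7) (E minor-major seventh) is B.
From Eb to B: 8 semitones over a fifth = augmented.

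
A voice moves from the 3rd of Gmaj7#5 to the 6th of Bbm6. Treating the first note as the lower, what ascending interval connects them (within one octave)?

minor sixth

The 3rd of Gmaj7#5 is B; the 6th of Bbm6 is G.
6 letter names make it a sixth; at 8 semitones (a half step narrower than major) the quality is minor.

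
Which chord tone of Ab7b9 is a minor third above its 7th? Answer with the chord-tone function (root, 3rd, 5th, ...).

Spelling the chord: Ab C Eb Gb Bbb.
The 7th is Gb. A minor third above Gb is Bbb.
Bbb is the chord's 9th.

9th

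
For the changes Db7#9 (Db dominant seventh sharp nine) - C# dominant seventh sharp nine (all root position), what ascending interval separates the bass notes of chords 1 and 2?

The roots are Db and C#.
From Db to C#: 12 semitones over a seventh = augmented.

A7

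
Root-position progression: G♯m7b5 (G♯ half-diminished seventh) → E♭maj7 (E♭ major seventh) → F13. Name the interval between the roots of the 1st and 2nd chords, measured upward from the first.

The roots are G♯ and E♭.
From G♯ to E♭: 7 semitones over a sixth = diminished.

d6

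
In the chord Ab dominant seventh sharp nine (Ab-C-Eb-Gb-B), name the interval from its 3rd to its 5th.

The 3rd is C and the 5th is Eb.
From C to Eb: 3 semitones over a third = minor.

minor third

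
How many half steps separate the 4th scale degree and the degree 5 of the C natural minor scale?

The scale is C D Eb F G Ab Bb.
F up to G is a major second — 2 semitones.

2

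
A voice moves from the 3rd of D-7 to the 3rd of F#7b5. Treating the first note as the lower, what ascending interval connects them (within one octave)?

augmented 3rd

D-7 has F as its 3rd, and F#7b5 has A# as its 3rd.
From F to A#: 5 semitones over a third = augmented.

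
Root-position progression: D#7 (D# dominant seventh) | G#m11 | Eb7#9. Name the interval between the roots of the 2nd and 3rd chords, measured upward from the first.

The roots are G# and Eb.
G# up to Eb is 7 semitones, a whole step narrower than a major sixth, so the interval is diminished.

diminished 6th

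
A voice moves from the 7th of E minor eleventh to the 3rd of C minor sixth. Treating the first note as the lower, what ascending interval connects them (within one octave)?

The 7th of E minor eleventh is D; the 3rd of C minor sixth is E♭.
D up to E♭ is 1 semitone, a half step narrower than a major second, so the interval is minor.

m2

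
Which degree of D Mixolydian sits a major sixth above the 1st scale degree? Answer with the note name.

B

The scale is D E F♯ G A B C.
The 1st scale degree is D; a major sixth above that is B — scale degree 6.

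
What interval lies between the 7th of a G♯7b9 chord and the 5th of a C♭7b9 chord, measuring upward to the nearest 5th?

diminished second

The 7th of G♯7b9 is F♯; the 5th of C♭7b9 is G♭.
2 letter names make it a second; at 0 semitones (a whole step narrower than major) the quality is diminished.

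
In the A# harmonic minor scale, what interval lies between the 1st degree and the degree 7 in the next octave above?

major fourteenth

Spelling the A# harmonic minor scale: A# B# C# D# E# F# G##.
The 1st degree is A# and the degree 7 (up an octave) is G##.
A# up to G## spans 14 letter names and 23 semitones — a major fourteenth.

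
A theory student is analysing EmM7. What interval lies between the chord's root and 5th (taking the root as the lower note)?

E minor-major seventh is spelled E-G-B-D♯.
Root = E; 5th = B.
From E to B is 7 semitones, exactly the perfect fifth.

perfect fifth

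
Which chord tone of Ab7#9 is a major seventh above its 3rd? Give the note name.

The chord tones of Ab7#9 (Ab dominant seventh sharp nine) are Ab-C-Eb-Gb-B.
The 3rd is C. A major seventh above C is B.
B is the chord's 9th.

B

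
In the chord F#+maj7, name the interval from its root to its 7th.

F# augmented major seventh is spelled F# A# C## E#.
Root = F#; 7th = E#.
F# up to E# spans 7 letter names and 11 semitones — a major seventh.

major seventh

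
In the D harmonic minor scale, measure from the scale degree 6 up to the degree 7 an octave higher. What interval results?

augmented ninth

Spelling the D harmonic minor scale: D E F G A Bb C#.
Scale degree 6 = Bb; degree 7 (up an octave) = C#.
9 letter names make it a ninth; at 15 semitones (a half step wider than major) the quality is augmented.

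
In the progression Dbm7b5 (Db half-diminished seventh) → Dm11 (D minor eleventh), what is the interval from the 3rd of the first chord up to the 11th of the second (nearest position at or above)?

Dbm7b5 (Db half-diminished seventh) has Fb as its 3rd, and Dm11 (D minor eleventh) has G as its 11th.
2 letter names make it a second; at 3 semitones (a half step wider than major) the quality is augmented.

augmented second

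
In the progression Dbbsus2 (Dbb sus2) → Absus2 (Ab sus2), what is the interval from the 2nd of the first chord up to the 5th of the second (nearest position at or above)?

Dbbsus2 (Dbb sus2) has Ebb as its 2nd, and Absus2 (Ab sus2) has Eb as its 5th.
From Ebb to Eb: 1 semitone over a unison = augmented.

augmented unison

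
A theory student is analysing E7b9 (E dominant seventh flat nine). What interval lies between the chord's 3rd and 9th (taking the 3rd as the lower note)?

Spelling the chord: E G♯ B D F.
That puts G♯ below F.
G♯ up to F is 9 semitones, a whole step narrower than a major seventh, so the interval is diminished.

diminished seventh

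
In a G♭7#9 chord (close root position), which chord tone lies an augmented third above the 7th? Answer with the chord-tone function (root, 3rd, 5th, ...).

G♭7#9: G♭–B♭–D♭–F♭–A.
The 7th is F♭. An augmented third above F♭ is A.
A is the chord's 9th.

9th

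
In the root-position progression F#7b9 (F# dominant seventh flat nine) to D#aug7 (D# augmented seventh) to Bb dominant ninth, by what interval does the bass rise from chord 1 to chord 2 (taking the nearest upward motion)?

The roots are F# and D#.
Counting 6 letters and 9 half steps from F# gives a major sixth.

major sixth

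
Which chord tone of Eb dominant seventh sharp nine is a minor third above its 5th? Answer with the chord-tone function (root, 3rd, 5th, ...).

Eb7#9 (Eb dominant seventh sharp nine): Eb-G-Bb-Db-F#.
The 5th is Bb. A minor third above Bb is Db.
Db is the chord's 7th.

7th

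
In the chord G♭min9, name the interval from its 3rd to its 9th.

The chord tones of G♭ minor ninth are G♭ B𝄫 D♭ F♭ A♭.
The 3rd is B𝄫 and the 9th is A♭.
B𝄫 up to A♭ spans 7 letter names and 11 semitones — a major seventh.

major seventh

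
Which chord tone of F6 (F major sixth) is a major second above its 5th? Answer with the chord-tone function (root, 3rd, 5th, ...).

6th

F major sixth is spelled F A C D.
The 5th is C. A major second above C is D.
D is the chord's 6th.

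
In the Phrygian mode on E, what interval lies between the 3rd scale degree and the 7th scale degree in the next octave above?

P12

Spelling the Phrygian mode on E: E F G A B C D.
So we need the interval from G up to D.
Counting 12 letters and 19 half steps from G gives a perfect twelfth.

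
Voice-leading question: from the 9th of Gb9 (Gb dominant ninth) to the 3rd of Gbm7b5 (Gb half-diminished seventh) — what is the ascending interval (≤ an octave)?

The 9th of Gb9 (Gb dominant ninth) is Ab; the 3rd of Gbm7b5 (Gb half-diminished seventh) is Bbb.
From Ab to Bbb: 1 semitone over a second = minor.

minor 2nd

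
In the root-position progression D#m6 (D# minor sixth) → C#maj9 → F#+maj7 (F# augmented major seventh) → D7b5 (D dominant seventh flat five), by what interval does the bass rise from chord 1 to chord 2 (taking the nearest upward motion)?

The roots are D# and C#.
7 letter names make it a seventh; at 10 semitones (a half step narrower than major) the quality is minor.

minor 7th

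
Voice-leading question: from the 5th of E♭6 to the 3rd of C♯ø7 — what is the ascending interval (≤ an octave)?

augmented fourth

The 5th of E♭6 is B♭; the 3rd of C♯ø7 is E.
B♭ up to E is 6 semitones, a half step wider than a perfect fourth, so the interval is augmented.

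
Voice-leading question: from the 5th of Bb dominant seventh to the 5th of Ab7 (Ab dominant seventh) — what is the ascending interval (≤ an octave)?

minor 7th

Bb dominant seventh has F as its 5th, and Ab7 (Ab dominant seventh) has Eb as its 5th.
F up to Eb is 10 semitones, a half step narrower than a major seventh, so the interval is minor.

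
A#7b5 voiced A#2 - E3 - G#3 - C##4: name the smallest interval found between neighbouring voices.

major 3rd

Adjacent intervals: A#2→E3 = diminished fifth; E3→G#3 = major third; G#3→C##4 = augmented fourth.
The smallest is E3 to G#3, a major third (4 semitones).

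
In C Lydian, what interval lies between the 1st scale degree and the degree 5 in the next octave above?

The scale runs C D E F# G A B.
That puts C below G.
Counting 12 letters and 19 half steps from C gives a perfect twelfth.

perfect twelfth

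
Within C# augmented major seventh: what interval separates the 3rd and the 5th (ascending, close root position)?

C#maj7#5 is spelled C# E# G## B#.
The 3rd is E# and the 5th is G##.
From E# to G## is 4 semitones, exactly the major third.

major third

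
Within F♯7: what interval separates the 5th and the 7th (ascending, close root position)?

F♯7 (F♯ dominant seventh) is spelled F♯–A♯–C♯–E.
5th = C♯; 7th = E.
From C♯ to E: 3 semitones over a third = minor.

m3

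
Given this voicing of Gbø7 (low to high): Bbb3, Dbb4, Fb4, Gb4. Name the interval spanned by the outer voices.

major 6th

The outer voices are Bbb3 and Gb4.
Bbb up to Gb spans 6 letter names and 9 semitones — a major sixth.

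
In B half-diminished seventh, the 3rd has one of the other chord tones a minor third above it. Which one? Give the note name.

Spelling the chord: B, D, F, A.
The 3rd is D. A minor third above D is F.
F is the chord's 5th.

F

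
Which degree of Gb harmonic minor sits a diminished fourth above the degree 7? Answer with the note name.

The scale is Gb Ab Bbb Cb Db Ebb F.
The degree 7 is F; a diminished fourth above that is Bbb — scale degree 3.

Bbb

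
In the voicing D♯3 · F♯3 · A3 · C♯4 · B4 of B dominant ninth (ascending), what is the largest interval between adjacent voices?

minor 7th

Adjacent intervals: D♯3→F♯3 = minor third; F♯3→A3 = minor third; A3→C♯4 = major third; C♯4→B4 = minor seventh.
The largest is C♯4 to B4, a minor seventh (10 semitones).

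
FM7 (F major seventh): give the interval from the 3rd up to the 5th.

The chord tones of F major seventh are F–A–C–E.
3rd = A; 5th = C.
3 letter names make it a third; at 3 semitones (a half step narrower than major) the quality is minor.

minor third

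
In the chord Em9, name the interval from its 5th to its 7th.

m3

Em9 is spelled E-G-B-D-F#.
So we need the interval from B up to D.
B up to D is 3 semitones, a half step narrower than a major third, so the interval is minor.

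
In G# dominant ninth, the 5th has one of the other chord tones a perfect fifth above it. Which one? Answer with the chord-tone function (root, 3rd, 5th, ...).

The chord tones of G# dominant ninth are G#-B#-D#-F#-A#.
The 5th is D#. A perfect fifth above D# is A#.
A# is the chord's 9th.

9th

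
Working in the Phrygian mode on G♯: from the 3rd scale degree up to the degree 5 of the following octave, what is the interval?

major tenth

The scale runs G♯ A B C♯ D♯ E F♯.
3rd scale degree = B; 5th scale degree (up an octave) = D♯.
B up to D♯ spans 10 letter names and 16 semitones — a major tenth.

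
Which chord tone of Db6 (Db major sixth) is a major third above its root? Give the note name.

F

Db6: Db-F-Ab-Bb.
The root is Db. A major third above Db is F.
F is the chord's 3rd.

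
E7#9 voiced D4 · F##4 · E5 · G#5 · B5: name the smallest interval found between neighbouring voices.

Adjacent intervals: D4→F##4 = augmented third; F##4→E5 = diminished seventh; E5→G#5 = major third; G#5→B5 = minor third.
The smallest is G#5 to B5, a minor third (3 semitones).

minor 3rd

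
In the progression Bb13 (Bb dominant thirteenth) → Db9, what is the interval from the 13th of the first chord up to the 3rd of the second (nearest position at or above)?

The 13th of Bb13 (Bb dominant thirteenth) is G; the 3rd of Db9 is F.
From G to F: 10 semitones over a seventh = minor.

minor 7th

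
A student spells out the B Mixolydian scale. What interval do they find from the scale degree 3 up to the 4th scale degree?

B mixolydian: B C♯ D♯ E F♯ G♯ A.
That puts D♯ below E.
From D♯ to E: 1 semitone over a second = minor.

minor second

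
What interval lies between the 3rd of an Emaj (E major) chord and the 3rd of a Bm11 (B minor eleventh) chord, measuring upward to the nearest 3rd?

Emaj (E major) has G# as its 3rd, and Bm11 (B minor eleventh) has D as its 3rd.
G# up to D is 6 semitones, a half step narrower than a perfect fifth, so the interval is diminished.

diminished fifth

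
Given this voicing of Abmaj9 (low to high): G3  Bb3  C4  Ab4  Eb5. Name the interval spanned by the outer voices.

m13

The outer voices are G3 and Eb5.
From G to Eb: 20 semitones over a thirteenth = minor.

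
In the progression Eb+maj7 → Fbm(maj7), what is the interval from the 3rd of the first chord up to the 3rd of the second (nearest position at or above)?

d2

Eb+maj7 has G as its 3rd, and Fbm(maj7) has Abb as its 3rd.
G up to Abb is 0 semitones, a whole step narrower than a major second, so the interval is diminished.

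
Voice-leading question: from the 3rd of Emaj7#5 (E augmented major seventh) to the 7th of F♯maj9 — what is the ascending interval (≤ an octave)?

major sixth

Emaj7#5 (E augmented major seventh) has G♯ as its 3rd, and F♯maj9 has E♯ as its 7th.
G♯ up to E♯ spans 6 letter names and 9 semitones — a major sixth.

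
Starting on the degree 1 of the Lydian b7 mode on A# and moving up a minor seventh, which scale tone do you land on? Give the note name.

The scale is A# B# C## D## E# F## G#.
The degree 1 is A#; a minor seventh above that is G# — scale degree 7.

G#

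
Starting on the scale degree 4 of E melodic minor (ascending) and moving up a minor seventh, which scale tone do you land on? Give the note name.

G

The scale is E F♯ G A B C♯ D♯.
The scale degree 4 is A; a minor seventh above that is G — scale degree 3.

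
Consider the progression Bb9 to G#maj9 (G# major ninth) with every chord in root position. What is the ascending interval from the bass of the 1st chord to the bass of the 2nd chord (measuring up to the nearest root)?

The roots are Bb and G#.
From Bb to G#: 10 semitones over a sixth = augmented.

augmented sixth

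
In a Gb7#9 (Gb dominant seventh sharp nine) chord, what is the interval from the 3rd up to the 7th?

Spelling the chord: Gb Bb Db Fb A.
The 3rd is Bb and the 7th is Fb.
Bb up to Fb is 6 semitones, a half step narrower than a perfect fifth, so the interval is diminished.

d5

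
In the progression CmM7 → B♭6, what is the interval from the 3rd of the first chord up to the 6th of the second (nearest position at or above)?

major 3rd

The 3rd of CmM7 is E♭; the 6th of B♭6 is G.
Counting 3 letters and 4 half steps from E♭ gives a major third.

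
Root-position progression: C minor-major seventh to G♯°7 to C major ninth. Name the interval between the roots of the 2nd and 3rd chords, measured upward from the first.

The roots are G♯ and C.
4 letter names make it a fourth; at 4 semitones (a half step narrower than perfect) the quality is diminished.

diminished 4th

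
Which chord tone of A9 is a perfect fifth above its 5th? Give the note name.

B

Spelling the chord: A–C#–E–G–B.
The 5th is E. A perfect fifth above E is B.
B is the chord's 9th.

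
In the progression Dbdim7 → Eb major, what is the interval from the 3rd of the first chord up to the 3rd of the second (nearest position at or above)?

The 3rd of Dbdim7 is Fb; the 3rd of Eb major is G.
From Fb to G: 3 semitones over a second = augmented.

augmented second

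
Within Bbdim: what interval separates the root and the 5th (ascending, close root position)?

diminished fifth

Spelling the chord: Bb Db Fb.
The root is Bb and the 5th is Fb.
5 letter names make it a fifth; at 6 semitones (a half step narrower than perfect) the quality is diminished.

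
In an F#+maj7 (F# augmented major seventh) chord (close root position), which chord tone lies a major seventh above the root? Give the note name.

F#maj7#5 is spelled F# A# C## E#.
The root is F#. A major seventh above F# is E#.
E# is the chord's 7th.

E#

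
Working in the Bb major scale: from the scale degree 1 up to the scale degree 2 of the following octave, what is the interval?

major ninth

Bb major: Bb C D Eb F G A.
So we need the interval from Bb up to C.
Bb up to C spans 9 letter names and 14 semitones — a major ninth.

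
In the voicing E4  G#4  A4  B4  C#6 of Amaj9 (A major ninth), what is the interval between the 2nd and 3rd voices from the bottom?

m2

Those voices are G#4 and A4.
2 letter names make it a second; at 1 semitone (a half step narrower than major) the quality is minor.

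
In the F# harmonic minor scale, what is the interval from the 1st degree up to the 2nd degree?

major second

F# harmonic minor: F# G# A B C# D E#.
1st degree = F#; scale degree 2 = G#.
Counting 2 letters and 2 half steps from F# gives a major second.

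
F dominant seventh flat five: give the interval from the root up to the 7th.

minor 7th

The chord tones of F7b5 (F dominant seventh flat five) are F, A, C♭, E♭.
That puts F below E♭.
From F to E♭: 10 semitones over a seventh = minor.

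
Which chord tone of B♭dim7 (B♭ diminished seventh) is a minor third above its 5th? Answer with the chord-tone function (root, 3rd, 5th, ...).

The chord tones of B♭°7 (B♭ diminished seventh) are B♭–D♭–F♭–A𝄫.
The 5th is F♭. A minor third above F♭ is A𝄫.
A𝄫 is the chord's 7th.

7th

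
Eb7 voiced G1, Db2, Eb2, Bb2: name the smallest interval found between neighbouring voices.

M2

Adjacent intervals: G1→Db2 = diminished fifth; Db2→Eb2 = major second; Eb2→Bb2 = perfect fifth.
The smallest is Db2 to Eb2, a major second (2 semitones).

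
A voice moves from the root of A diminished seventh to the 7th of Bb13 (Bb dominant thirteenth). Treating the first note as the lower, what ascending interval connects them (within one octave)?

A diminished seventh has A as its root, and Bb13 (Bb dominant thirteenth) has Ab as its 7th.
A up to Ab is 11 semitones, a half step narrower than a perfect octave, so the interval is diminished.

d8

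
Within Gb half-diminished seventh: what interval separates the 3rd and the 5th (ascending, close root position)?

minor 3rd

The chord tones of Gbm7b5 (Gb half-diminished seventh) are Gb Bbb Dbb Fb.
So we need the interval from Bbb up to Dbb.
From Bbb to Dbb: 3 semitones over a third = minor.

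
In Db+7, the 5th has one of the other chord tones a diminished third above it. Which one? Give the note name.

The chord tones of Db7#5 (Db augmented seventh) are Db-F-A-Cb.
The 5th is A. A diminished third above A is Cb.
Cb is the chord's 7th.

Cb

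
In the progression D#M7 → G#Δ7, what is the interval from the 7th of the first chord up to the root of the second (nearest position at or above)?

diminished 5th

The 7th of D#M7 is C##; the root of G#Δ7 is G#.
From C## to G#: 6 semitones over a fifth = diminished.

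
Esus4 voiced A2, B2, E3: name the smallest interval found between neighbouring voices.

Adjacent intervals: A2→B2 = major second; B2→E3 = perfect fourth.
The smallest is A2 to B2, a major second (2 semitones).

M2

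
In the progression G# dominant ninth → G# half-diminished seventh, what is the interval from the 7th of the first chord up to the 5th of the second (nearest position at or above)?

minor sixth

The 7th of G# dominant ninth is F#; the 5th of G# half-diminished seventh is D.
6 letter names make it a sixth; at 8 semitones (a half step narrower than major) the quality is minor.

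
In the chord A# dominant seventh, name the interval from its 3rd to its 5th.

Spelling the chord: A#-C##-E#-G#.
That puts C## below E#.
C## up to E# is 3 semitones, a half step narrower than a major third, so the interval is minor.

minor third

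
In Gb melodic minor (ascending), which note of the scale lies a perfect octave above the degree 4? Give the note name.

The scale is Gb Ab Bbb Cb Db Eb F.
The degree 4 is Cb; a perfect octave above that is Cb — scale degree 4.

Cb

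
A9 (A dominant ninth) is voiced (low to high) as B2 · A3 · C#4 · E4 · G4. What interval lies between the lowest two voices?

minor seventh

Those voices are B2 and A3.
From B to A: 10 semitones over a seventh = minor.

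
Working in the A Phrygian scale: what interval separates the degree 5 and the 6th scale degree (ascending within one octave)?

m2

A phrygian: A B♭ C D E F G.
That puts E below F.
E up to F is 1 semitone, a half step narrower than a major second, so the interval is minor.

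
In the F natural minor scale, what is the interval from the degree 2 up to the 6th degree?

diminished fifth

F natural minor: F G A♭ B♭ C D♭ E♭.
The degree 2 is G and the 6th degree is D♭.
G up to D♭ is 6 semitones, a half step narrower than a perfect fifth, so the interval is diminished.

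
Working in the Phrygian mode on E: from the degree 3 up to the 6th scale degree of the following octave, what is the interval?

perfect eleventh

The scale runs E F G A B C D.
The degree 3 is G and the 6th degree (up an octave) is C.
Counting 11 letters and 17 half steps from G gives a perfect eleventh.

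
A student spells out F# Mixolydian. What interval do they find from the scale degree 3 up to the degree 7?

Spelling F# Mixolydian: F# G# A# B C# D# E.
That puts A# below E.
A# up to E is 6 semitones, a half step narrower than a perfect fifth, so the interval is diminished.

diminished fifth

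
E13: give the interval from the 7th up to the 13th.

The chord tones of E13 (E dominant thirteenth) are E–G#–B–D–F#–C#.
That puts D below C#.
Counting 7 letters and 11 half steps from D gives a major seventh.

major seventh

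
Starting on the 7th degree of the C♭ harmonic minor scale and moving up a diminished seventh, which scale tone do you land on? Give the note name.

The scale is C♭ D♭ E𝄫 F♭ G♭ A𝄫 B♭.
The 7th degree is B♭; a diminished seventh above that is A𝄫 — scale degree 6.

Abb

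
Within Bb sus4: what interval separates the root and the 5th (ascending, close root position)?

perfect fifth

Bbsus4 is spelled Bb Eb F.
The root is Bb and the 5th is F.
Counting 5 letters and 7 half steps from Bb gives a perfect fifth.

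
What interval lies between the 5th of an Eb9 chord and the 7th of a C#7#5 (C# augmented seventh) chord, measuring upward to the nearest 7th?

The 5th of Eb9 is Bb; the 7th of C#7#5 (C# augmented seventh) is B.
From Bb to B: 1 semitone over a unison = augmented.

augmented 1st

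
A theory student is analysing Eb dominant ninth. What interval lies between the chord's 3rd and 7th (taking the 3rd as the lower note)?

diminished 5th

Eb dominant ninth is spelled Eb G Bb Db F.
3rd = G; 7th = Db.
From G to Db: 6 semitones over a fifth = diminished.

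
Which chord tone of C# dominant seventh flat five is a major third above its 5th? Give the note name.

B

C#7b5: C#-E#-G-B.
The 5th is G. A major third above G is B.
B is the chord's 7th.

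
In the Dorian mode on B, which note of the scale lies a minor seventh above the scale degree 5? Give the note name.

E

The scale is B C# D E F# G# A.
The scale degree 5 is F#; a minor seventh above that is E — scale degree 4.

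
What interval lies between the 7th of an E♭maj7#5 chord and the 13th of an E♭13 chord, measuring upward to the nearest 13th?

E♭maj7#5 has D as its 7th, and E♭13 has C as its 13th.
7 letter names make it a seventh; at 10 semitones (a half step narrower than major) the quality is minor.

m7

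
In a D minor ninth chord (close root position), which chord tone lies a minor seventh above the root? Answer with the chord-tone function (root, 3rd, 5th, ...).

7th

D minor ninth is spelled D–F–A–C–E.
The root is D. A minor seventh above D is C.
C is the chord's 7th.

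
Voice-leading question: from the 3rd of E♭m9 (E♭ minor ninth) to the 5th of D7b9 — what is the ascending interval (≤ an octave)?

E♭m9 (E♭ minor ninth) has G♭ as its 3rd, and D7b9 has A as its 5th.
2 letter names make it a second; at 3 semitones (a half step wider than major) the quality is augmented.

augmented second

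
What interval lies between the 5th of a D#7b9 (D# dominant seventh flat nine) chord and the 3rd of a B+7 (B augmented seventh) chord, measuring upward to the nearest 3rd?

perfect 4th

The 5th of D#7b9 (D# dominant seventh flat nine) is A#; the 3rd of B+7 (B augmented seventh) is D#.
A# up to D# spans 4 letter names and 5 semitones — a perfect fourth.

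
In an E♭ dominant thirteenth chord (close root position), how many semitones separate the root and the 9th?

E♭13 (E♭ dominant thirteenth): E♭–G–B♭–D♭–F–C.
E♭ to F is a major ninth: 14 semitones.

14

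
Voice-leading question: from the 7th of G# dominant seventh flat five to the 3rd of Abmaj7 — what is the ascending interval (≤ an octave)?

The 7th of G# dominant seventh flat five is F#; the 3rd of Abmaj7 is C.
From F# to C: 6 semitones over a fifth = diminished.

diminished 5th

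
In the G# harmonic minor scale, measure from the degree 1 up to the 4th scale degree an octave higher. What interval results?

P11

G# harmonic minor: G# A# B C# D# E F##.
So we need the interval from G# up to C#.
G# up to C# spans 11 letter names and 17 semitones — a perfect eleventh.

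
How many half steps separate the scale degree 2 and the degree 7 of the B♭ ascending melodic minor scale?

The scale is B♭ C D♭ E♭ F G A.
C up to A is a major sixth — 9 semitones.

9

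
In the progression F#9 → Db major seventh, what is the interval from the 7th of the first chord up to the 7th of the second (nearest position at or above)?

The 7th of F#9 is E; the 7th of Db major seventh is C.
From E to C: 8 semitones over a sixth = minor.

minor 6th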